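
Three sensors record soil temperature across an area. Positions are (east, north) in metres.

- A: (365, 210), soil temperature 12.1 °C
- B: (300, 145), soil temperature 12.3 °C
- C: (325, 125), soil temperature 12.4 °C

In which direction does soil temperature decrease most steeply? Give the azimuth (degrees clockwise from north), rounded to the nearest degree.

Differences from A: to B (Δx, Δy, Δh) = (-65, -65, +0.2); to C = (-40, -85, +0.3).
Determinant of the coordinate differences = (-65)·(-85) − (-40)·(-65) = 2925.
∂T/∂x = [(+0.2)·(-85) − (+0.3)·(-65)] / 2925 = +0.0008547
∂T/∂y = [(-65)·(+0.3) − (-40)·(+0.2)] / 2925 = -0.003932
Steepest decrease is along −∇f: components (-0.0008547 E, +0.003932 N).
Azimuth = atan2(-0.0008547, +0.003932) = 347.7° ≈ 348°.

348°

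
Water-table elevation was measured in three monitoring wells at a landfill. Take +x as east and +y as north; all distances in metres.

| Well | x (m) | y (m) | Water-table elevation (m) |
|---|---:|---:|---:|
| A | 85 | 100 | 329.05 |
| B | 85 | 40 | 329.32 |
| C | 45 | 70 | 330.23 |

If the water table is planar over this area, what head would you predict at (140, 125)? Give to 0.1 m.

327.5 m

Three-point gradient (reference A): Δ to B = (0, -60, +0.27), Δ to C = (-40, -30, +1.18).
∂h/∂x = -0.02613, ∂h/∂y = -0.004500 (det = -2400).
h(140, 125) = 329.05 + (-0.02613)·(55) + (-0.004500)·(25) = 329.05 -1.437 -0.112 = 327.501 m.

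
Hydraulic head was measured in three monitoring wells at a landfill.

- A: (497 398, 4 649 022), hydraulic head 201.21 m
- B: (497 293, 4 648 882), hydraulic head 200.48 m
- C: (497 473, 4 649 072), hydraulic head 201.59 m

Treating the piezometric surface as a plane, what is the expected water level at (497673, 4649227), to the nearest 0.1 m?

Taking A as reference: B−A = (-105, -140, -0.73); C−A = (75, 50, +0.38).
Solve a·Δx + b·Δy = Δh: det = (-105)·50 − 75·(-140) = 5250.
∂h/∂x = [(-0.73)·50 − (+0.38)·(-140)] / 5250 = +0.003181
∂h/∂y = [(-105)·(+0.38) − 75·(-0.73)] / 5250 = +0.002829
h(497673, 4649227) = 201.21 + (+0.003181)·(275) + (+0.002829)·(205) = 201.21 +0.875 +0.580 = 202.665 m.

202.7 m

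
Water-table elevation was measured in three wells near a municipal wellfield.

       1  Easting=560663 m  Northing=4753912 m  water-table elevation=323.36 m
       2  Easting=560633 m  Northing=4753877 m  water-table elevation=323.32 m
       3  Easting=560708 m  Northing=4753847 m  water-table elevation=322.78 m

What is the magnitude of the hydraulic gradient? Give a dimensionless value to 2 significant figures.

Taking 1 as reference: 2−1 = (-30, -35, -0.04); 3−1 = (45, -65, -0.58).
Determinant of the coordinate differences = (-30)·(-65) − 45·(-35) = 3525.
∂h/∂x = [(-0.04)·(-65) − (-0.58)·(-35)] / 3525 = -0.005021
∂h/∂y = [(-30)·(-0.58) − 45·(-0.04)] / 3525 = +0.005447
|∇h| = √(-0.005021² + 0.005447²) = 0.007408

0.0074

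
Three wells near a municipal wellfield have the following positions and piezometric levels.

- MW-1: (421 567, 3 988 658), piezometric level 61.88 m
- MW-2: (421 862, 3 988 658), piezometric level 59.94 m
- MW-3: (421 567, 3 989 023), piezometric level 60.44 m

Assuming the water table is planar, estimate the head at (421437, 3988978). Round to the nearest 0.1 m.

61.5 m

∂h/∂x = (59.94 − 61.88) / (421862 − 421567) = -0.006576
∂h/∂y = (60.44 − 61.88) / (3989023 − 3988658) = -0.003945
h(421437, 3988978) = 61.88 + (-0.006576)·(-130) + (-0.003945)·(320) = 61.88 +0.855 -1.262 = 61.472 m.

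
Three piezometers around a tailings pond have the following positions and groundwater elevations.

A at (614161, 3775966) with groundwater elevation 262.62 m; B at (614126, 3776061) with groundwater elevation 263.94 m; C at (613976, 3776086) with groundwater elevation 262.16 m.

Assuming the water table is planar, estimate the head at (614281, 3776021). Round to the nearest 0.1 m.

With h = a·x + b·y + c and A as origin, the differences give:
  (-35)·a + 95·b = +1.32
  (-185)·a + 120·b = -0.46
Eliminate b (×120 and ×95, subtract): 13375·a = 202.100 → a = ∂h/∂x = +0.01511
Back-substitute: b = ∂h/∂y = +0.01946.
h(614281, 3776021) = 262.62 + (+0.01511)·(120) + (+0.01946)·(55) = 262.62 +1.813 +1.070 = 265.504 m.

265.5 m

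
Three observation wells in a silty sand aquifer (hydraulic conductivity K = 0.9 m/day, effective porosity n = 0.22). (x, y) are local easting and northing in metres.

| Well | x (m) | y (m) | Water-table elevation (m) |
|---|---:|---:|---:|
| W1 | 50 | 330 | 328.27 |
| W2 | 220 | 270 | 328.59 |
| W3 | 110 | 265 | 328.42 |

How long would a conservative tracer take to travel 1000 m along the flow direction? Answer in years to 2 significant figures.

With h = a·x + b·y + c and W1 as origin, the differences give:
  170·a + (-60)·b = +0.32
  60·a + (-65)·b = +0.15
Eliminate b (×(-65) and ×(-60), subtract): -7450·a = -11.800 → a = ∂h/∂x = +0.001584
Back-substitute: b = ∂h/∂y = -0.0008456.
|∇h| = √(0.001584² + -0.0008456²) = 0.001796
Seepage velocity v = K·i/n = 0.9 × 0.001796 / 0.22 = 0.007347 m/day.
t = 1000 / 0.007347 = 1.361e+05 days = 373 years.

370 years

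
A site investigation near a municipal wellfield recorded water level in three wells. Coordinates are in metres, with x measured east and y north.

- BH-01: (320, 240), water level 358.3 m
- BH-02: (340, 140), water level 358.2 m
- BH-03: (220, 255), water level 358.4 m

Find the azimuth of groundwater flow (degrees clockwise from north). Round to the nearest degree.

133°

Differences from BH-01: to BH-02 (Δx, Δy, Δh) = (20, -100, -0.1); to BH-03 = (-100, 15, +0.1).
Determinant of the coordinate differences = 20·15 − (-100)·(-100) = -9700.
∂h/∂x = [(-0.1)·15 − (+0.1)·(-100)] / -9700 = -0.0008763
∂h/∂y = [20·(+0.1) − (-100)·(-0.1)] / -9700 = +0.0008247
Flow direction (−∇h) has components (+0.0008763 E, -0.0008247 N).
Azimuth = atan2(E, N) = atan2(+0.0008763, -0.0008247) = 133.3° ≈ 133°.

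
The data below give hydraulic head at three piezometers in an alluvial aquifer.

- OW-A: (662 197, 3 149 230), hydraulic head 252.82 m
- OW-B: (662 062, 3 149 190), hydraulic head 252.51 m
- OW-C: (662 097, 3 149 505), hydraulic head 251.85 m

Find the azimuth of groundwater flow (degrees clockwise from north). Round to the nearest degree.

With h = a·x + b·y + c and OW-A as origin, the differences give:
  (-135)·a + (-40)·b = -0.31
  (-100)·a + 275·b = -0.97
Eliminate b (×275 and ×(-40), subtract): -41125·a = -124.050 → a = ∂h/∂x = +0.003016
Back-substitute: b = ∂h/∂y = -0.002430.
Flow direction (−∇h) has components (-0.003016 E, +0.002430 N).
Azimuth = atan2(E, N) = atan2(-0.003016, +0.002430) = 308.9° ≈ 309°.

309°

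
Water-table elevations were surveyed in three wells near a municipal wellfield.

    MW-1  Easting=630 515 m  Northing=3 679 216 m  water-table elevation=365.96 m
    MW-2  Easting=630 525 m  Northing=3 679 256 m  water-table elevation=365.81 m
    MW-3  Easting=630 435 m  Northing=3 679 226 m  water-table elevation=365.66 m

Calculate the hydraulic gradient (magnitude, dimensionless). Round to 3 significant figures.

With h = a·x + b·y + c and MW-1 as origin, the differences give:
  10·a + 40·b = -0.15
  (-80)·a + 10·b = -0.30
Eliminate b (×10 and ×40, subtract): 3300·a = 10.500 → a = ∂h/∂x = +0.003182
Back-substitute: b = ∂h/∂y = -0.004545.
|∇h| = √(0.003182² + -0.004545²) = 0.005548

0.00555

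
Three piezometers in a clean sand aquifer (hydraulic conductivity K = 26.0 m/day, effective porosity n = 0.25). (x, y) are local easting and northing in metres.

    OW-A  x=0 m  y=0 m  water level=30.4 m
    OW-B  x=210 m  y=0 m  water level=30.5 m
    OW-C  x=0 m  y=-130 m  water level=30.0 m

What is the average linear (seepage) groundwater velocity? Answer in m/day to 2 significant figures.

0.32 m/day

∂h/∂x = (30.5 − 30.4) / (210 − 0) = +0.0004762
∂h/∂y = (30.0 − 30.4) / (-130 − 0) = +0.003077
|∇h| = √(0.0004762² + 0.003077²) = 0.003114
Seepage velocity v = K·i/n = 26.0 × 0.003114 / 0.25 = 0.3239 m/day.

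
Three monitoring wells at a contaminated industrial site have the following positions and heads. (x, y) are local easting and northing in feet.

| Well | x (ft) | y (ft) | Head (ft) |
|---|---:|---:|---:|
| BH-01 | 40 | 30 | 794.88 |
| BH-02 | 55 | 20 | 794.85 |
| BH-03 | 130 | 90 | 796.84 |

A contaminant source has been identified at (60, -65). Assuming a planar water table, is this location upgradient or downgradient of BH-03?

Three-point gradient (reference BH-01): Δ to BH-02 = (15, -10, -0.03), Δ to BH-03 = (90, 60, +1.96).
∂h/∂x = +0.009889, ∂h/∂y = +0.01783 (det = 1800).
Head at (60, -65) = 794.88 + (+0.009889)·(20) + (+0.01783)·(-95) = 793.38 ft.
That is lower than the 796.84 ft at BH-03, so the point is downgradient.

downgradient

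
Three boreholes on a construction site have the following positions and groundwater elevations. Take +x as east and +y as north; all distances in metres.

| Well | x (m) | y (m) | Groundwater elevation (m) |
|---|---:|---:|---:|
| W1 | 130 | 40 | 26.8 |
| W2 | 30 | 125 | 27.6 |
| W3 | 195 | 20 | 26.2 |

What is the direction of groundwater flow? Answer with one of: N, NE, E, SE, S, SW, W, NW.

With h = a·x + b·y + c and W1 as origin, the differences give:
  (-100)·a + 85·b = +0.8
  65·a + (-20)·b = -0.6
Eliminate b (×(-20) and ×85, subtract): -3525·a = 35.00 → a = ∂h/∂x = -0.009929
Back-substitute: b = ∂h/∂y = -0.002270.
Flow = −∇h = (+0.009929 east, +0.002270 north), which points east.

E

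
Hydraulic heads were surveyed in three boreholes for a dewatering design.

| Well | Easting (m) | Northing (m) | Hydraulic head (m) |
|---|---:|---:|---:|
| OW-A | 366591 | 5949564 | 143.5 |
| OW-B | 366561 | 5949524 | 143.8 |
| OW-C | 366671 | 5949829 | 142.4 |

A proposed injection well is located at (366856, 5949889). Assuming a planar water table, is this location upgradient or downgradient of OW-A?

Differences from OW-A: to OW-B (Δx, Δy, Δh) = (-30, -40, +0.3); to OW-C = (80, 265, -1.1).
Determinant of the coordinate differences = (-30)·265 − 80·(-40) = -4750.
∂h/∂x = [(+0.3)·265 − (-1.1)·(-40)] / -4750 = -0.007474
∂h/∂y = [(-30)·(-1.1) − 80·(+0.3)] / -4750 = -0.001895
Head at (366856, 5949889) = 143.5 + (-0.007474)·(265) + (-0.001895)·(325) = 140.90 m.
That is lower than the 143.5 m at OW-A, so the point is downgradient.

downgradient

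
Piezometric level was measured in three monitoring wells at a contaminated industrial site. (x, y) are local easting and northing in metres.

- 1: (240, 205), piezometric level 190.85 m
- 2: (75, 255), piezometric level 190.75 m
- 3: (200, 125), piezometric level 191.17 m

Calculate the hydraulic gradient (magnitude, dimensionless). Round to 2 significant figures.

Three-point gradient (reference 1): Δ to 2 = (-165, 50, -0.10), Δ to 3 = (-40, -80, +0.32).
∂h/∂x = -0.0005263, ∂h/∂y = -0.003737 (det = 15200).
|∇h| = √(-0.0005263² + -0.003737²) = 0.003774

0.0038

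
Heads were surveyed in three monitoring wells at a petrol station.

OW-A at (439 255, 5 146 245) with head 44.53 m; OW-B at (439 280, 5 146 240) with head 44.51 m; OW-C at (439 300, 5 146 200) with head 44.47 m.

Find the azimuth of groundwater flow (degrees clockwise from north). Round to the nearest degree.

Taking OW-A as reference: OW-B−OW-A = (25, -5, -0.02); OW-C−OW-A = (45, -45, -0.06).
Solve a·Δx + b·Δy = Δh: det = 25·(-45) − 45·(-5) = -900.
∂h/∂x = [(-0.02)·(-45) − (-0.06)·(-5)] / -900 = -0.0006667
∂h/∂y = [25·(-0.06) − 45·(-0.02)] / -900 = +0.0006667
Flow direction (−∇h) has components (+0.0006667 E, -0.0006667 N).
Azimuth = atan2(E, N) = atan2(+0.0006667, -0.0006667) = 135.0° ≈ 135°.

135°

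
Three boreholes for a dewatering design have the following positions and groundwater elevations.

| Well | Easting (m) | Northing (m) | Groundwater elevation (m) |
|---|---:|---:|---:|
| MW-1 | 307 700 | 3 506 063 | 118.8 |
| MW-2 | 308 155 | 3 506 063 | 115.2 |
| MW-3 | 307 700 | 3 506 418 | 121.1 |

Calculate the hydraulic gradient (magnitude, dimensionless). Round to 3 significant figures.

∂h/∂x = (115.2 − 118.8) / (308155 − 307700) = -0.007912
∂h/∂y = (121.1 − 118.8) / (3506418 − 3506063) = +0.006479
|∇h| = √(-0.007912² + 0.006479²) = 0.01023

0.0102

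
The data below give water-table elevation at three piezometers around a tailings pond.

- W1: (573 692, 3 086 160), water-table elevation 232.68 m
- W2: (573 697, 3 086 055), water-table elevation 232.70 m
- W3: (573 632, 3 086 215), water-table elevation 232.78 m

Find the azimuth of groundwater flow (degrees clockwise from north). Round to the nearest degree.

With h = a·x + b·y + c and W1 as origin, the differences give:
  5·a + (-105)·b = +0.02
  (-60)·a + 55·b = +0.10
Eliminate b (×55 and ×(-105), subtract): -6025·a = 11.600 → a = ∂h/∂x = -0.001925
Back-substitute: b = ∂h/∂y = -0.0002822.
Flow direction (−∇h) has components (+0.001925 E, +0.0002822 N).
Azimuth = atan2(E, N) = atan2(+0.001925, +0.0002822) = 81.7° ≈ 082°.

082°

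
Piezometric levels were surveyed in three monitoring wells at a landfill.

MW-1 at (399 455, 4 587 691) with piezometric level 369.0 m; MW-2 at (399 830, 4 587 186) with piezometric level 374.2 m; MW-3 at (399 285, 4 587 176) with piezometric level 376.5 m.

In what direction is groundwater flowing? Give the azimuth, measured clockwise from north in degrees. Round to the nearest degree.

Three-point gradient (reference MW-1): Δ to MW-2 = (375, -505, +5.2), Δ to MW-3 = (-170, -515, +7.5).
∂h/∂x = -0.003977, ∂h/∂y = -0.01325 (det = -278975).
Flow direction (−∇h) has components (+0.003977 E, +0.01325 N).
Azimuth = atan2(E, N) = atan2(+0.003977, +0.01325) = 16.7° ≈ 017°.

017°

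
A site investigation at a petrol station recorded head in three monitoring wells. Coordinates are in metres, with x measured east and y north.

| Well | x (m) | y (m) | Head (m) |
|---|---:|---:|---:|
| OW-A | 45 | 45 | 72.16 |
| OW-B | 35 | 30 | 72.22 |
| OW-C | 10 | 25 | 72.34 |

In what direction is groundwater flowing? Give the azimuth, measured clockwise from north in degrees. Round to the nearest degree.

Taking OW-A as reference: OW-B−OW-A = (-10, -15, +0.06); OW-C−OW-A = (-35, -20, +0.18).
Solve a·Δx + b·Δy = Δh: det = (-10)·(-20) − (-35)·(-15) = -325.
∂h/∂x = [(+0.06)·(-20) − (+0.18)·(-15)] / -325 = -0.004615
∂h/∂y = [(-10)·(+0.18) − (-35)·(+0.06)] / -325 = -0.0009231
Flow direction (−∇h) has components (+0.004615 E, +0.0009231 N).
Azimuth = atan2(E, N) = atan2(+0.004615, +0.0009231) = 78.7° ≈ 079°.

079°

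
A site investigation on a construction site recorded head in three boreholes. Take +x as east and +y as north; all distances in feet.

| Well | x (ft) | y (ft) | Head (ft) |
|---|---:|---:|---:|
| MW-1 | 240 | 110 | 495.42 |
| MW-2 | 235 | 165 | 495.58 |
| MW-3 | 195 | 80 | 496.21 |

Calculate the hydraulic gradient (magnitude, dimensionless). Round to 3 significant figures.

0.0184

With h = a·x + b·y + c and MW-1 as origin, the differences give:
  (-5)·a + 55·b = +0.16
  (-45)·a + (-30)·b = +0.79
Eliminate b (×(-30) and ×55, subtract): 2625·a = -48.250 → a = ∂h/∂x = -0.01838
Back-substitute: b = ∂h/∂y = +0.001238.
|∇h| = √(-0.01838² + 0.001238²) = 0.01842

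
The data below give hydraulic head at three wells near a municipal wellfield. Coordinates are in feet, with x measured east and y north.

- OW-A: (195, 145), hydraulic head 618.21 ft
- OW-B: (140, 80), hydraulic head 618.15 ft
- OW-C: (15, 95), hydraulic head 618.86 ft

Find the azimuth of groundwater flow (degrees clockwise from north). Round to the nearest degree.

Differences from OW-A: to OW-B (Δx, Δy, Δh) = (-55, -65, -0.06); to OW-C = (-180, -50, +0.65).
Determinant of the coordinate differences = (-55)·(-50) − (-180)·(-65) = -8950.
∂h/∂x = [(-0.06)·(-50) − (+0.65)·(-65)] / -8950 = -0.005056
∂h/∂y = [(-55)·(+0.65) − (-180)·(-0.06)] / -8950 = +0.005201
Flow direction (−∇h) has components (+0.005056 E, -0.005201 N).
Azimuth = atan2(E, N) = atan2(+0.005056, -0.005201) = 135.8° ≈ 136°.

136°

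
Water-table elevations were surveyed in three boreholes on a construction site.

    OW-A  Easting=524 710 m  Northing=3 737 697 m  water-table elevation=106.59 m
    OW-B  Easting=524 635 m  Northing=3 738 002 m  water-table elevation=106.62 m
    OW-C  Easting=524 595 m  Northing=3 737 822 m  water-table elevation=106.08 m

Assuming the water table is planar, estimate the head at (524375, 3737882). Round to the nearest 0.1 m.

104.8 m

Taking OW-A as reference: OW-B−OW-A = (-75, 305, +0.03); OW-C−OW-A = (-115, 125, -0.51).
Solve a·Δx + b·Δy = Δh: det = (-75)·125 − (-115)·305 = 25700.
∂h/∂x = [(+0.03)·125 − (-0.51)·305] / 25700 = +0.006198
∂h/∂y = [(-75)·(-0.51) − (-115)·(+0.03)] / 25700 = +0.001623
h(524375, 3737882) = 106.59 + (+0.006198)·(-335) + (+0.001623)·(185) = 106.59 -2.076 +0.300 = 104.814 m.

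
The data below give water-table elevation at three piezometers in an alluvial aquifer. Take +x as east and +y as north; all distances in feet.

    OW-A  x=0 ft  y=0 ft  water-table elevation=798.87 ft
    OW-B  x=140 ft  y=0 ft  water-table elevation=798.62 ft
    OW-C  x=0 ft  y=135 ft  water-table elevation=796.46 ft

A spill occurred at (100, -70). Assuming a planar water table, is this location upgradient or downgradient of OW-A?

upgradient

∂h/∂x = (798.62 − 798.87) / (140 − 0) = -0.001786
∂h/∂y = (796.46 − 798.87) / (135 − 0) = -0.01785
Head at (100, -70) = 798.87 + (-0.001786)·(100) + (-0.01785)·(-70) = 799.94 ft.
That is higher than the 798.87 ft at OW-A, so the point is upgradient.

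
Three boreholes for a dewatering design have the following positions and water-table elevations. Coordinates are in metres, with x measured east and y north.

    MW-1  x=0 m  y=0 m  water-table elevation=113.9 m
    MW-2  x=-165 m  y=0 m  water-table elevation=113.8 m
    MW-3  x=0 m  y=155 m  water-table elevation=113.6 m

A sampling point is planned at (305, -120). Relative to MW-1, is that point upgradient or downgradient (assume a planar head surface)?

∂h/∂x = (113.8 − 113.9) / (-165 − 0) = +0.0006061
∂h/∂y = (113.6 − 113.9) / (155 − 0) = -0.001935
Head at (305, -120) = 113.9 + (+0.0006061)·(305) + (-0.001935)·(-120) = 114.32 m.
That is higher than the 113.9 m at MW-1, so the point is upgradient.

upgradient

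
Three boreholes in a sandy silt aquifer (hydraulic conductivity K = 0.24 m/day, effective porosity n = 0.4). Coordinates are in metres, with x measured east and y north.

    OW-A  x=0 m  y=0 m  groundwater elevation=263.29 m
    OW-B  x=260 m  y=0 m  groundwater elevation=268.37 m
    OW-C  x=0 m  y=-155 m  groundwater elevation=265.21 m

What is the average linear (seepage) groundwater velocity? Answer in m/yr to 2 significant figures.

∂h/∂x = (268.37 − 263.29) / (260 − 0) = +0.01954
∂h/∂y = (265.21 − 263.29) / (-155 − 0) = -0.01239
|∇h| = √(0.01954² + -0.01239²) = 0.02314
Seepage velocity v = K·i/n = 0.24 × 0.02314 / 0.4 = 0.01388 m/day = 5.07 m/yr.

5.1 m/yr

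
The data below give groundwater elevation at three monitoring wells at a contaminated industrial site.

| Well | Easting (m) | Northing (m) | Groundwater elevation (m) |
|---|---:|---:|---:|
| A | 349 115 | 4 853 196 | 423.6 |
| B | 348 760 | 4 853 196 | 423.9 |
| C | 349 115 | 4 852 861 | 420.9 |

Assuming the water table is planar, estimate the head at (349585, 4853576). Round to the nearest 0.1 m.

426.3 m

∂h/∂x = (423.9 − 423.6) / (348760 − 349115) = -0.0008451
∂h/∂y = (420.9 − 423.6) / (4852861 − 4853196) = +0.008060
h(349585, 4853576) = 423.6 + (-0.0008451)·(470) + (+0.008060)·(380) = 423.6 -0.397 +3.063 = 426.266 m.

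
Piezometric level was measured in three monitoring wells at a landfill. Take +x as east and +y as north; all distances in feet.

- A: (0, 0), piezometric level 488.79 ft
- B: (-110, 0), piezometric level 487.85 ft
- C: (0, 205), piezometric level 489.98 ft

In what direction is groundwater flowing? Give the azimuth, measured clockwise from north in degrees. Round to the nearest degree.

236°

∂h/∂x = (487.85 − 488.79) / (-110 − 0) = +0.008545
∂h/∂y = (489.98 − 488.79) / (205 − 0) = +0.005805
Flow direction (−∇h) has components (-0.008545 E, -0.005805 N).
Azimuth = atan2(E, N) = atan2(-0.008545, -0.005805) = 235.8° ≈ 236°.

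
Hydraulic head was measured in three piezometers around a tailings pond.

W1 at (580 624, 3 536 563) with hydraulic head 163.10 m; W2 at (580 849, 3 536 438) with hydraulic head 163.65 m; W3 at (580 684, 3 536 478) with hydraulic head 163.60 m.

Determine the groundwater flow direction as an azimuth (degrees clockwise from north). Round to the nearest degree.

011°

With h = a·x + b·y + c and W1 as origin, the differences give:
  225·a + (-125)·b = +0.55
  60·a + (-85)·b = +0.50
Eliminate b (×(-85) and ×(-125), subtract): -11625·a = 15.750 → a = ∂h/∂x = -0.001355
Back-substitute: b = ∂h/∂y = -0.006839.
Flow direction (−∇h) has components (+0.001355 E, +0.006839 N).
Azimuth = atan2(E, N) = atan2(+0.001355, +0.006839) = 11.2° ≈ 011°.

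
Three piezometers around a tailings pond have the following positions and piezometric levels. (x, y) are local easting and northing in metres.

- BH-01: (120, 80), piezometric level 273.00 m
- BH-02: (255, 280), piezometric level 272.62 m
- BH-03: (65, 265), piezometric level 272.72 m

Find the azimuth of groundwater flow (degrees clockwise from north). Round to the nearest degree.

Differences from BH-01: to BH-02 (Δx, Δy, Δh) = (135, 200, -0.38); to BH-03 = (-55, 185, -0.28).
Solve a·Δx + b·Δy = Δh: det = 135·185 − (-55)·200 = 35975.
∂h/∂x = [(-0.38)·185 − (-0.28)·200] / 35975 = -0.0003975
∂h/∂y = [135·(-0.28) − (-55)·(-0.38)] / 35975 = -0.001632
Flow direction (−∇h) has components (+0.0003975 E, +0.001632 N).
Azimuth = atan2(E, N) = atan2(+0.0003975, +0.001632) = 13.7° ≈ 014°.

014°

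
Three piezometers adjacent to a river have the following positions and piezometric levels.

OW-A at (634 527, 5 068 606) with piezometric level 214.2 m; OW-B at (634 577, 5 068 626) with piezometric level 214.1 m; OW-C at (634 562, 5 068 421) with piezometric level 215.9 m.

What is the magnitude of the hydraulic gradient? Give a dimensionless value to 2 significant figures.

0.0090

Taking OW-A as reference: OW-B−OW-A = (50, 20, -0.1); OW-C−OW-A = (35, -185, +1.7).
Determinant of the coordinate differences = 50·(-185) − 35·20 = -9950.
∂h/∂x = [(-0.1)·(-185) − (+1.7)·20] / -9950 = +0.001558
∂h/∂y = [50·(+1.7) − 35·(-0.1)] / -9950 = -0.008894
|∇h| = √(0.001558² + -0.008894²) = 0.009029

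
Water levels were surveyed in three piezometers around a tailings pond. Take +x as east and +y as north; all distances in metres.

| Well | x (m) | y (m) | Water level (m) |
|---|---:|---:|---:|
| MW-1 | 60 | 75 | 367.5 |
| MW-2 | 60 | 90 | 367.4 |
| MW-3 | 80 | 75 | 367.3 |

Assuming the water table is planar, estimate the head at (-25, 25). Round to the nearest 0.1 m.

Differences from MW-1: to MW-2 (Δx, Δy, Δh) = (0, 15, -0.1); to MW-3 = (20, 0, -0.2).
Solve a·Δx + b·Δy = Δh: det = 0·0 − 20·15 = -300.
∂h/∂x = [(-0.1)·0 − (-0.2)·15] / -300 = -0.010000
∂h/∂y = [0·(-0.2) − 20·(-0.1)] / -300 = -0.006667
h(-25, 25) = 367.5 + (-0.010000)·(-85) + (-0.006667)·(-50) = 367.5 +0.850 +0.333 = 368.683 m.

368.7 m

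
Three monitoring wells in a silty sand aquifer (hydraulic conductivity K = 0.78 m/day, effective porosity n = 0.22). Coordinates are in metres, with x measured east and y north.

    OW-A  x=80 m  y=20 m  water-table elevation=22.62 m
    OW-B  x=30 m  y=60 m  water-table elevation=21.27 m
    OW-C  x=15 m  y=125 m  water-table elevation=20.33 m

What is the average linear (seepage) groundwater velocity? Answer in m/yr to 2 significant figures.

Three-point gradient (reference OW-A): Δ to OW-B = (-50, 40, -1.35), Δ to OW-C = (-65, 105, -2.29).
∂h/∂x = +0.01892, ∂h/∂y = -0.01009 (det = -2650).
|∇h| = √(0.01892² + -0.01009²) = 0.02144
Seepage velocity v = K·i/n = 0.78 × 0.02144 / 0.22 = 0.07601 m/day = 27.76 m/yr.

28 m/yr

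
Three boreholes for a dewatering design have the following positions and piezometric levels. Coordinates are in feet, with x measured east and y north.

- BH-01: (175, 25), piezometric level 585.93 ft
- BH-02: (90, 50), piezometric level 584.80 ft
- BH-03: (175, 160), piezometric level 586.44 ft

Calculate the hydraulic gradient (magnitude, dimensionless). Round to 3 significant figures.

Taking BH-01 as reference: BH-02−BH-01 = (-85, 25, -1.13); BH-03−BH-01 = (0, 135, +0.51).
Solve a·Δx + b·Δy = Δh: det = (-85)·135 − 0·25 = -11475.
∂h/∂x = [(-1.13)·135 − (+0.51)·25] / -11475 = +0.01441
∂h/∂y = [(-85)·(+0.51) − 0·(-1.13)] / -11475 = +0.003778
|∇h| = √(0.01441² + 0.003778²) = 0.0149

0.0149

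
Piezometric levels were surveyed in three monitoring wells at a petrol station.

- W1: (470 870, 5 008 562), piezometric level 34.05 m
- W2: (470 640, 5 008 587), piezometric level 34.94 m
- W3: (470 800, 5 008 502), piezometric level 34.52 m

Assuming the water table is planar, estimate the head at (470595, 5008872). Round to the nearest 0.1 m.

Three-point gradient (reference W1): Δ to W2 = (-230, 25, +0.89), Δ to W3 = (-70, -60, +0.47).
∂h/∂x = -0.004190, ∂h/∂y = -0.002945 (det = 15550).
h(470595, 5008872) = 34.05 + (-0.004190)·(-275) + (-0.002945)·(310) = 34.05 +1.152 -0.913 = 34.289 m.

34.3 m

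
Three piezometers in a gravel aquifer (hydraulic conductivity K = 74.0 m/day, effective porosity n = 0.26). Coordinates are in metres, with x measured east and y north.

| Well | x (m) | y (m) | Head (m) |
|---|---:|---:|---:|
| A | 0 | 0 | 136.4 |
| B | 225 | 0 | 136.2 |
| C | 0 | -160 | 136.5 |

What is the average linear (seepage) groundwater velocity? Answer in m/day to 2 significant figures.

∂h/∂x = (136.2 − 136.4) / (225 − 0) = -0.0008889
∂h/∂y = (136.5 − 136.4) / (-160 − 0) = -0.0006250
|∇h| = √(-0.0008889² + -0.0006250²) = 0.001087
Seepage velocity v = K·i/n = 74.0 × 0.001087 / 0.26 = 0.3094 m/day.

0.31 m/day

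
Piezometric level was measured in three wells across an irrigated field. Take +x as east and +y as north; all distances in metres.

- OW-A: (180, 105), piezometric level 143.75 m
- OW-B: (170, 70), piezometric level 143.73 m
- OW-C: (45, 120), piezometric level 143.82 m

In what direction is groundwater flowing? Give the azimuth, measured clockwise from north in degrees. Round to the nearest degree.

148°

Differences from OW-A: to OW-B (Δx, Δy, Δh) = (-10, -35, -0.02); to OW-C = (-135, 15, +0.07).
Determinant of the coordinate differences = (-10)·15 − (-135)·(-35) = -4875.
∂h/∂x = [(-0.02)·15 − (+0.07)·(-35)] / -4875 = -0.0004410
∂h/∂y = [(-10)·(+0.07) − (-135)·(-0.02)] / -4875 = +0.0006974
Flow direction (−∇h) has components (+0.0004410 E, -0.0006974 N).
Azimuth = atan2(E, N) = atan2(+0.0004410, -0.0006974) = 147.7° ≈ 148°.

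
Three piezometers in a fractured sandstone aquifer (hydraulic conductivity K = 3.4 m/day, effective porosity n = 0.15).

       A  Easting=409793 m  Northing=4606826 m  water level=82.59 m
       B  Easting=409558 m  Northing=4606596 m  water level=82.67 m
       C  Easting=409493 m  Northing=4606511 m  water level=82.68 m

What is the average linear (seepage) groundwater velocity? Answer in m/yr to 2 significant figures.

8.8 m/yr

Three-point gradient (reference A): Δ to B = (-235, -230, +0.08), Δ to C = (-300, -315, +0.09).
∂h/∂x = -0.0008955, ∂h/∂y = +0.0005672 (det = 5025).
|∇h| = √(-0.0008955² + 0.0005672²) = 0.00106
Seepage velocity v = K·i/n = 3.4 × 0.00106 / 0.15 = 0.02403 m/day = 8.777 m/yr.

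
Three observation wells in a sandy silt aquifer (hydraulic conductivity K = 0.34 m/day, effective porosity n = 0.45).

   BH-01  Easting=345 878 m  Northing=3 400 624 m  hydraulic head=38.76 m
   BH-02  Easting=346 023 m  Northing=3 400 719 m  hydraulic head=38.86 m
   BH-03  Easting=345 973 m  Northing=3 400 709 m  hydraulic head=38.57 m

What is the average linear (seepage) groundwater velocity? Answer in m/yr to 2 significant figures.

Differences from BH-01: to BH-02 (Δx, Δy, Δh) = (145, 95, +0.10); to BH-03 = (95, 85, -0.19).
Determinant of the coordinate differences = 145·85 − 95·95 = 3300.
∂h/∂x = [(+0.10)·85 − (-0.19)·95] / 3300 = +0.008045
∂h/∂y = [145·(-0.19) − 95·(+0.10)] / 3300 = -0.01123
|∇h| = √(0.008045² + -0.01123²) = 0.01381
Seepage velocity v = K·i/n = 0.34 × 0.01381 / 0.45 = 0.01043 m/day = 3.81 m/yr.

3.8 m/yr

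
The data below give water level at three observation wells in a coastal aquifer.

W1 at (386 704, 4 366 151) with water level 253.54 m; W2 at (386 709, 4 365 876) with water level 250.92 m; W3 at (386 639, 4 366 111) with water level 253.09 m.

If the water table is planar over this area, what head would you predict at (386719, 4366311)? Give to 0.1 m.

Three-point gradient (reference W1): Δ to W2 = (5, -275, -2.62), Δ to W3 = (-65, -40, -0.45).
∂h/∂x = +0.001048, ∂h/∂y = +0.009546 (det = -18075).
h(386719, 4366311) = 253.54 + (+0.001048)·(15) + (+0.009546)·(160) = 253.54 +0.016 +1.527 = 255.083 m.

255.1 m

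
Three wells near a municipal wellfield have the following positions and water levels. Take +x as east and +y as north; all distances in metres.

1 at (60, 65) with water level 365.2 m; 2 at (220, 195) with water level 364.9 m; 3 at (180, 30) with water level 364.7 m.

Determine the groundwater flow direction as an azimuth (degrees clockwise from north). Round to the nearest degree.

120°

Differences from 1: to 2 (Δx, Δy, Δh) = (160, 130, -0.3); to 3 = (120, -35, -0.5).
Determinant of the coordinate differences = 160·(-35) − 120·130 = -21200.
∂h/∂x = [(-0.3)·(-35) − (-0.5)·130] / -21200 = -0.003561
∂h/∂y = [160·(-0.5) − 120·(-0.3)] / -21200 = +0.002075
Flow direction (−∇h) has components (+0.003561 E, -0.002075 N).
Azimuth = atan2(E, N) = atan2(+0.003561, -0.002075) = 120.2° ≈ 120°.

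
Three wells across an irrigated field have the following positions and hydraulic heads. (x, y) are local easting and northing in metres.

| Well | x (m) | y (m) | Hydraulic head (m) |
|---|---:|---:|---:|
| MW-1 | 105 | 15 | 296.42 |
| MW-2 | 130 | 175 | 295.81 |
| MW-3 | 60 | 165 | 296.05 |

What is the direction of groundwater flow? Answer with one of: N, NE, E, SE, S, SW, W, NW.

Differences from MW-1: to MW-2 (Δx, Δy, Δh) = (25, 160, -0.61); to MW-3 = (-45, 150, -0.37).
Determinant of the coordinate differences = 25·150 − (-45)·160 = 10950.
∂h/∂x = [(-0.61)·150 − (-0.37)·160] / 10950 = -0.002950
∂h/∂y = [25·(-0.37) − (-45)·(-0.61)] / 10950 = -0.003352
Flow = −∇h = (+0.002950 east, +0.003352 north), which points northeast.

NE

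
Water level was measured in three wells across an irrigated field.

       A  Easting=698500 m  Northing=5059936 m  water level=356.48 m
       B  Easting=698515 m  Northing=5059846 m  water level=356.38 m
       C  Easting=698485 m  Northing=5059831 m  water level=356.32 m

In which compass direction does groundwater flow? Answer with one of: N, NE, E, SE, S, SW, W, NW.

SW

Taking A as reference: B−A = (15, -90, -0.10); C−A = (-15, -105, -0.16).
Determinant of the coordinate differences = 15·(-105) − (-15)·(-90) = -2925.
∂h/∂x = [(-0.10)·(-105) − (-0.16)·(-90)] / -2925 = +0.001333
∂h/∂y = [15·(-0.16) − (-15)·(-0.10)] / -2925 = +0.001333
Flow = −∇h = (-0.001333 east, -0.001333 north), which points southwest.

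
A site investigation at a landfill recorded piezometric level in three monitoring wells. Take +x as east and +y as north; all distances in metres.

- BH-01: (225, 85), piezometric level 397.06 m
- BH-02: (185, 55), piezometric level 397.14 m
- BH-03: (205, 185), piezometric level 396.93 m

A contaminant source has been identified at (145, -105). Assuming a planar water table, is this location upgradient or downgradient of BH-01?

upgradient

With h = a·x + b·y + c and BH-01 as origin, the differences give:
  (-40)·a + (-30)·b = +0.08
  (-20)·a + 100·b = -0.13
Eliminate b (×100 and ×(-30), subtract): -4600·a = 4.100 → a = ∂h/∂x = -0.0008913
Back-substitute: b = ∂h/∂y = -0.001478.
Head at (145, -105) = 397.06 + (-0.0008913)·(-80) + (-0.001478)·(-190) = 397.41 m.
That is higher than the 397.06 m at BH-01, so the point is upgradient.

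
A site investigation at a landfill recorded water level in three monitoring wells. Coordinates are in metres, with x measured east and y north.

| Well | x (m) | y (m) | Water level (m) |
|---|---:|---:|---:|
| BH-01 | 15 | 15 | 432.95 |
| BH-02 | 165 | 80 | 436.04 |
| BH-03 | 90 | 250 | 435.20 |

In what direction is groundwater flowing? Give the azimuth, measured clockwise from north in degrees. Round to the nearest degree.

260°

Taking BH-01 as reference: BH-02−BH-01 = (150, 65, +3.09); BH-03−BH-01 = (75, 235, +2.25).
Solve a·Δx + b·Δy = Δh: det = 150·235 − 75·65 = 30375.
∂h/∂x = [(+3.09)·235 − (+2.25)·65] / 30375 = +0.01909
∂h/∂y = [150·(+2.25) − 75·(+3.09)] / 30375 = +0.003481
Flow direction (−∇h) has components (-0.01909 E, -0.003481 N).
Azimuth = atan2(E, N) = atan2(-0.01909, -0.003481) = 259.7° ≈ 260°.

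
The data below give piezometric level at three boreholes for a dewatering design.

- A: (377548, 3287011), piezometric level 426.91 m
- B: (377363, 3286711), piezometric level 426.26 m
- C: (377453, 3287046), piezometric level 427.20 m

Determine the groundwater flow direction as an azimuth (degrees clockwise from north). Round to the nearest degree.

Taking A as reference: B−A = (-185, -300, -0.65); C−A = (-95, 35, +0.29).
Determinant of the coordinate differences = (-185)·35 − (-95)·(-300) = -34975.
∂h/∂x = [(-0.65)·35 − (+0.29)·(-300)] / -34975 = -0.001837
∂h/∂y = [(-185)·(+0.29) − (-95)·(-0.65)] / -34975 = +0.003299
Flow direction (−∇h) has components (+0.001837 E, -0.003299 N).
Azimuth = atan2(E, N) = atan2(+0.001837, -0.003299) = 150.9° ≈ 151°.

151°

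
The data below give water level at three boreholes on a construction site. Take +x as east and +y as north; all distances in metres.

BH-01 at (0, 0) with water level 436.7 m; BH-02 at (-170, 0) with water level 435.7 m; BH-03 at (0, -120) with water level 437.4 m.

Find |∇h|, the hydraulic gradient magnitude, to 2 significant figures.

∂h/∂x = (435.7 − 436.7) / (-170 − 0) = +0.005882
∂h/∂y = (437.4 − 436.7) / (-120 − 0) = -0.005833
|∇h| = √(0.005882² + -0.005833²) = 0.008284

0.0083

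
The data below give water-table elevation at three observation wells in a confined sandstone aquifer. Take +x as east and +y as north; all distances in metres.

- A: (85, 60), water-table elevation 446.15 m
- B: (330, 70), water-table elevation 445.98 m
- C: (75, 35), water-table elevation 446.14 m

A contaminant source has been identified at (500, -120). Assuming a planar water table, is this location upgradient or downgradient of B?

With h = a·x + b·y + c and A as origin, the differences give:
  245·a + 10·b = -0.17
  (-10)·a + (-25)·b = -0.01
Eliminate b (×(-25) and ×10, subtract): -6025·a = 4.350 → a = ∂h/∂x = -0.0007220
Back-substitute: b = ∂h/∂y = +0.0006888.
Head at (500, -120) = 446.15 + (-0.0007220)·(415) + (+0.0006888)·(-180) = 445.73 m.
That is lower than the 445.98 m at B, so the point is downgradient.

downgradient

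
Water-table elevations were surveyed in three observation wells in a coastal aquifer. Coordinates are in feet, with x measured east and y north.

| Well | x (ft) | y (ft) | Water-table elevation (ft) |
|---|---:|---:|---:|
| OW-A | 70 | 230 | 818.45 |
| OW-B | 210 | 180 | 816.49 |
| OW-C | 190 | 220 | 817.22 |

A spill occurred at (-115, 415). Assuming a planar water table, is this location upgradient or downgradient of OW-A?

Taking OW-A as reference: OW-B−OW-A = (140, -50, -1.96); OW-C−OW-A = (120, -10, -1.23).
Determinant of the coordinate differences = 140·(-10) − 120·(-50) = 4600.
∂h/∂x = [(-1.96)·(-10) − (-1.23)·(-50)] / 4600 = -0.009109
∂h/∂y = [140·(-1.23) − 120·(-1.96)] / 4600 = +0.01370
Head at (-115, 415) = 818.45 + (-0.009109)·(-185) + (+0.01370)·(185) = 822.67 ft.
That is higher than the 818.45 ft at OW-A, so the point is upgradient.

upgradient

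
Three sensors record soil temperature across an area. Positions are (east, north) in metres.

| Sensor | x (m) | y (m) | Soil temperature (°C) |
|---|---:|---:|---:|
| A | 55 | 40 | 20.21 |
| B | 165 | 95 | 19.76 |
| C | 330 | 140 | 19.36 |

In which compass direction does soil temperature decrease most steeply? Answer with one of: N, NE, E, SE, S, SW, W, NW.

N

With T = a·x + b·y + c and A as origin, the differences give:
  110·a + 55·b = -0.45
  275·a + 100·b = -0.85
Eliminate b (×100 and ×55, subtract): -4125·a = 1.750 → a = ∂T/∂x = -0.0004242
Back-substitute: b = ∂T/∂y = -0.007333.
Steepest decrease is along −∇f = (+0.0004242 E, +0.007333 N) → north.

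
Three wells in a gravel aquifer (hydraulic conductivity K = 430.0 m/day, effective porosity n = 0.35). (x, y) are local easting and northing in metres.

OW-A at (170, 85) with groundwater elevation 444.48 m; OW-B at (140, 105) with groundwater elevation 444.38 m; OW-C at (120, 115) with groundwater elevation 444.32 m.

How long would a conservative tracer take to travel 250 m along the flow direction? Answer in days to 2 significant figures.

Taking OW-A as reference: OW-B−OW-A = (-30, 20, -0.10); OW-C−OW-A = (-50, 30, -0.16).
Determinant of the coordinate differences = (-30)·30 − (-50)·20 = 100.
∂h/∂x = [(-0.10)·30 − (-0.16)·20] / 100 = +0.002000
∂h/∂y = [(-30)·(-0.16) − (-50)·(-0.10)] / 100 = -0.002000
|∇h| = √(0.002000² + -0.002000²) = 0.002828
Seepage velocity v = K·i/n = 430.0 × 0.002828 / 0.35 = 3.474 m/day.
t = 250 / 3.474 = 71.96 days.

72 days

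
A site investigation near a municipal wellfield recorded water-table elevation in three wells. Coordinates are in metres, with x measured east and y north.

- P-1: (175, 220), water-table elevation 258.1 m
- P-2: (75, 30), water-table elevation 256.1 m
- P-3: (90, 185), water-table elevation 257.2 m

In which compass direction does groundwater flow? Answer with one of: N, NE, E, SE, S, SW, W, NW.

SW

With h = a·x + b·y + c and P-1 as origin, the differences give:
  (-100)·a + (-190)·b = -2.0
  (-85)·a + (-35)·b = -0.9
Eliminate b (×(-35) and ×(-190), subtract): -12650·a = -101.00 → a = ∂h/∂x = +0.007984
Back-substitute: b = ∂h/∂y = +0.006324.
Flow = −∇h = (-0.007984 east, -0.006324 north), which points southwest.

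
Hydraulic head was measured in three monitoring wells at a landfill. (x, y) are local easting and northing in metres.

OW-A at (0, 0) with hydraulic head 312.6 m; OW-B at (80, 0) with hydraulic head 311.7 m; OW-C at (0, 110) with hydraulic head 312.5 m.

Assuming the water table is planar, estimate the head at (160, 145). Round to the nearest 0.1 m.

310.7 m

∂h/∂x = (311.7 − 312.6) / (80 − 0) = -0.01125
∂h/∂y = (312.5 − 312.6) / (110 − 0) = -0.0009091
h(160, 145) = 312.6 + (-0.01125)·(160) + (-0.0009091)·(145) = 312.6 -1.800 -0.132 = 310.668 m.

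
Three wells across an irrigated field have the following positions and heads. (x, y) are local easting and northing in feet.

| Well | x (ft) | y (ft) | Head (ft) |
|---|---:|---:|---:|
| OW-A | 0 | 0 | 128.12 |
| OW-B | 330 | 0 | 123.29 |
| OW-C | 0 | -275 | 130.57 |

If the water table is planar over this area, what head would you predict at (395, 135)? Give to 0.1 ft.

121.1 ft

∂h/∂x = (123.29 − 128.12) / (330 − 0) = -0.01464
∂h/∂y = (130.57 − 128.12) / (-275 − 0) = -0.008909
h(395, 135) = 128.12 + (-0.01464)·(395) + (-0.008909)·(135) = 128.12 -5.781 -1.203 = 121.136 ft.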